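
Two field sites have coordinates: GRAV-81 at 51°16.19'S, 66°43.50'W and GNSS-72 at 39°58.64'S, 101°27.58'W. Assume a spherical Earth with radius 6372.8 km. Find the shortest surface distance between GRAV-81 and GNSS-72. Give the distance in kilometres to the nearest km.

2944 km

GRAV-81: φ = -51.26983°, λ = -66.72500°
GNSS-72: φ = -39.97733°, λ = -101.45967°
Δφ = 11.2925°,  Δλ = -34.7347°
a = sin²(Δφ/2) + cos φ₁ cos φ₂ sin²(Δλ/2) = 0.052398
c = 2·arcsin(√a) = 0.461907 rad = 26.4653°
d = R·c = 6372.8 × 0.461907 = 2943.6 km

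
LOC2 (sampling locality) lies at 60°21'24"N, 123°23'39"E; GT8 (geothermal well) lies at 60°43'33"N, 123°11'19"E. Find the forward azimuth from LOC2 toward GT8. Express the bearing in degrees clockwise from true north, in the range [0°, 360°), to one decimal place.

344.8°

LOC2: φ = +60.35667°, λ = +123.39417°
GT8: φ = +60.72583°, λ = +123.18861°
Δλ = -0.2056°
y = sin Δλ · cos φ₂ = -0.001754
x = cos φ₁ sin φ₂ − sin φ₁ cos φ₂ cos Δλ = 0.006446
θ = atan2(y, x) = -15.2248° → 344.7752° (mod 360°)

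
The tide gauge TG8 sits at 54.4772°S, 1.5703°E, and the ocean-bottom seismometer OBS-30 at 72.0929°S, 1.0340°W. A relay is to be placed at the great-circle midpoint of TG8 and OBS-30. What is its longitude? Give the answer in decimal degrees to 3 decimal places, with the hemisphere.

Bx = cos φ₂ cos Δλ = 0.307157,  By = cos φ₂ sin Δλ = -0.013971
φₘ = atan2(sin φ₁ + sin φ₂, √((cos φ₁ + Bx)² + By²)) = -63.29043°
λₘ = λ₁ + atan2(By, cos φ₁ + Bx) = 0.66912°

0.669°E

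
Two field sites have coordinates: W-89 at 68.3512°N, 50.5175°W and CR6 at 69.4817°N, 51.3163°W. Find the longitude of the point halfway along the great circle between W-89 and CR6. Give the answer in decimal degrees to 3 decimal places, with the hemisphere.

Bx = cos φ₂ cos Δλ = 0.350472,  By = cos φ₂ sin Δλ = -0.004886
φₘ = atan2(sin φ₁ + sin φ₂, √((cos φ₁ + Bx)² + By²)) = 68.91692°
λₘ = λ₁ + atan2(By, cos φ₁ + Bx) = -50.90668°

50.907°W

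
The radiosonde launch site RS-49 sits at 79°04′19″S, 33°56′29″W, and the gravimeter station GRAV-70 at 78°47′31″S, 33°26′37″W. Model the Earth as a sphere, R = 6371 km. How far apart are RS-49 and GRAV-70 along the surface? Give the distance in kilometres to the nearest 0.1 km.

RS-49: φ = -79.07194°, λ = -33.94139°
GRAV-70: φ = -78.79194°, λ = -33.44361°
Δφ = 0.2800°,  Δλ = 0.4978°
a = sin²(Δφ/2) + cos φ₁ cos φ₂ sin²(Δλ/2) = 0.000007
c = 2·arcsin(√a) = 0.005164 rad = 0.2959°
d = R·c = 6371 × 0.005164 = 32.9 km

32.9 km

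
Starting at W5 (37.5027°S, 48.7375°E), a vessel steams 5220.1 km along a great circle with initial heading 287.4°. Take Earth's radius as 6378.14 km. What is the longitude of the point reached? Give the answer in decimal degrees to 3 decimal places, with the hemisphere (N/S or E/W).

2.834°E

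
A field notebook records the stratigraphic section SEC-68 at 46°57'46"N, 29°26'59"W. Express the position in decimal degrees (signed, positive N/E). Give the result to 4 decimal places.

+46.9628°, -29.4497°

lat: 46.9628° N → +46.9628°
lon: 29.4497° W → -29.4497°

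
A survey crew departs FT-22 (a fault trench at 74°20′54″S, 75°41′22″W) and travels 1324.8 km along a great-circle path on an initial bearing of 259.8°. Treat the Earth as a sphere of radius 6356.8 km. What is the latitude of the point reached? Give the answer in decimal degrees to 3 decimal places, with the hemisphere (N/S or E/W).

72.170°S

FT-22: φ = -74.34833°, λ = -75.68944°
δ = d/R = 1324.8/6356.8 = 0.208407 rad
φ₂ = arcsin(sin φ₁ cos δ + cos φ₁ sin δ cos θ)
   = arcsin(-0.96292·0.97836 + 0.26979·0.20690·-0.17708) = -72.16989°
λ₂ = λ₁ + atan2(sin θ sin δ cos φ₁, cos δ − sin φ₁ sin φ₂) = -117.37462°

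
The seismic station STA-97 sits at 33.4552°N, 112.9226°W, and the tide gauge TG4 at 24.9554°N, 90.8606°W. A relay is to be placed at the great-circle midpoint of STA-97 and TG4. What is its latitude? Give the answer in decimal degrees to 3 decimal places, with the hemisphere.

29.662°N

Bx = cos φ₂ cos Δλ = 0.840251,  By = cos φ₂ sin Δλ = 0.340541
φₘ = atan2(sin φ₁ + sin φ₂, √((cos φ₁ + Bx)² + By²)) = 29.66179°
λₘ = λ₁ + atan2(By, cos φ₁ + Bx) = -101.42763°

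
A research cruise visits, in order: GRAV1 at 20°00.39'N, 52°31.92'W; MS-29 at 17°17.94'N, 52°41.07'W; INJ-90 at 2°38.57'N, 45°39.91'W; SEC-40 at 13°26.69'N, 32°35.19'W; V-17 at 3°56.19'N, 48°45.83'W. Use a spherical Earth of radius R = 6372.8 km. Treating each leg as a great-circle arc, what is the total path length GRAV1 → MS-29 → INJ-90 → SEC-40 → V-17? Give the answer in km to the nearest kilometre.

6044 km

GRAV1: φ = +20.00650°, λ = -52.53200°
MS-29: φ = +17.29900°, λ = -52.68450°
INJ-90: φ = +2.64283°, λ = -45.66517°
SEC-40: φ = +13.44483°, λ = -32.58650°
V-17: φ = +3.93650°, λ = -48.76383°
GRAV1→MS-29: c = 0.047322 rad, d = 301.57 km
MS-29→INJ-90: c = 0.282673 rad, d = 1801.42 km
INJ-90→SEC-40: c = 0.294047 rad, d = 1873.90 km
SEC-40→V-17: c = 0.324402 rad, d = 2067.35 km
Total = 301.57 + 1801.42 + 1873.90 + 2067.35 = 6044.25 km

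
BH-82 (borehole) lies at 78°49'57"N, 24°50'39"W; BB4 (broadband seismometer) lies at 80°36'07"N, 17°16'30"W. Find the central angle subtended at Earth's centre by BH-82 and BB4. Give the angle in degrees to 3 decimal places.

2.223°

BH-82: φ = +78.83250°, λ = -24.84417°
BB4: φ = +80.60194°, λ = -17.27500°
Δφ = 1.7694°,  Δλ = 7.5692°
a = sin²(Δφ/2) + cos φ₁ cos φ₂ sin²(Δλ/2) = 0.000376
c = 2·arcsin(√a) = 0.038794 rad = 2.2227°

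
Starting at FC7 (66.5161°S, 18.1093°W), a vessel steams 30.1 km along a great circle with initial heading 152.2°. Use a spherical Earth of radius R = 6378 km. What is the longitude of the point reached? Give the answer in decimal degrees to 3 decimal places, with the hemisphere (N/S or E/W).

δ = d/R = 30.1/6378 = 0.004719 rad
φ₂ = arcsin(sin φ₁ cos δ + cos φ₁ sin δ cos θ)
   = arcsin(-0.91717·0.99999 + 0.39849·0.00472·-0.88458) = -66.75497°
λ₂ = λ₁ + atan2(sin θ sin δ cos φ₁, cos δ − sin φ₁ sin φ₂) = -17.78976°

17.790°W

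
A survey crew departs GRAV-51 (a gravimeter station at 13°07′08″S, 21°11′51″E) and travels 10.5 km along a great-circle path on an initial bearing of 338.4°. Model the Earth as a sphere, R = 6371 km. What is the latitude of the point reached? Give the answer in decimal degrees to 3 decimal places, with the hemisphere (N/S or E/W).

13.031°S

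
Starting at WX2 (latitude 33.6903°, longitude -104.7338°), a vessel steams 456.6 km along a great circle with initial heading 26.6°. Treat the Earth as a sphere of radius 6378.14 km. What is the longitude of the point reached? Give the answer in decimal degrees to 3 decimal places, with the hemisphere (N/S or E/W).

102.425°W

δ = d/R = 456.6/6378.14 = 0.071588 rad
φ₂ = arcsin(sin φ₁ cos δ + cos φ₁ sin δ cos θ)
   = arcsin(0.55470·0.99744 + 0.83205·0.07153·0.89415) = 37.33668°
λ₂ = λ₁ + atan2(sin θ sin δ cos φ₁, cos δ − sin φ₁ sin φ₂) = -102.42524°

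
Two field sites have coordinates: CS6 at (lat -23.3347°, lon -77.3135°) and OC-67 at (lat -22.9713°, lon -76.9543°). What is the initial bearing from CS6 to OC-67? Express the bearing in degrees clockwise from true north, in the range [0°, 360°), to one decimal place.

Δλ = 0.3592°
y = sin Δλ · cos φ₂ = 0.005772
x = cos φ₁ sin φ₂ − sin φ₁ cos φ₂ cos Δλ = 0.006335
θ = atan2(y, x) = 42.3363° → 42.3363° (mod 360°)

42.3°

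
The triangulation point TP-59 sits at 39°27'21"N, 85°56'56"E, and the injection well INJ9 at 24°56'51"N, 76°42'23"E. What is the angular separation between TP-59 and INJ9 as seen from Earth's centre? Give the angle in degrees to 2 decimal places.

16.46°

TP-59: φ = +39.45583°, λ = +85.94889°
INJ9: φ = +24.94750°, λ = +76.70639°
Δφ = -14.5083°,  Δλ = -9.2425°
a = sin²(Δφ/2) + cos φ₁ cos φ₂ sin²(Δλ/2) = 0.020489
c = 2·arcsin(√a) = 0.287265 rad = 16.4591°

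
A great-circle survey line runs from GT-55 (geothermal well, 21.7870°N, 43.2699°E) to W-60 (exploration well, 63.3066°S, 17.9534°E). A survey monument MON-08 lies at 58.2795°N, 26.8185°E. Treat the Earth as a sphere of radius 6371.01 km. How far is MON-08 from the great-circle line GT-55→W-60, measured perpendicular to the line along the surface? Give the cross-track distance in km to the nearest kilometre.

1689 km

δ₁₃ = central angle GT-55→MON-08 = 0.669798 rad  (haversine)
θ₁₃ = bearing GT-55→MON-08 = 346.123°,  θ₁₂ = bearing GT-55→W-60 = 191.087°
dₓₜ = R·arcsin(sin δ₁₃ · sin(θ₁₃ − θ₁₂)) = 6371.01·arcsin(0.62083·sin(155.036°)) = 1689.033 km
|dₓₜ| = 1689.033 km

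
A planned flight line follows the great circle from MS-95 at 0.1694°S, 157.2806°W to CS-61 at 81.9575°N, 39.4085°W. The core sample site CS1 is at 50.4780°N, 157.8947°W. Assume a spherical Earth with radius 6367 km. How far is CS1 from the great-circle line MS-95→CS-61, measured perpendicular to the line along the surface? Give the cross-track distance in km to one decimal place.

δ₁₃ = central angle MS-95→CS1 = 0.884011 rad  (haversine)
θ₁₃ = bearing MS-95→CS1 = 359.495°,  θ₁₂ = bearing MS-95→CS-61 = 7.121°
dₓₜ = R·arcsin(sin δ₁₃ · sin(θ₁₃ − θ₁₂)) = 6367·arcsin(0.77329·sin(352.374°)) = -654.576 km
|dₓₜ| = 654.576 km

654.6 km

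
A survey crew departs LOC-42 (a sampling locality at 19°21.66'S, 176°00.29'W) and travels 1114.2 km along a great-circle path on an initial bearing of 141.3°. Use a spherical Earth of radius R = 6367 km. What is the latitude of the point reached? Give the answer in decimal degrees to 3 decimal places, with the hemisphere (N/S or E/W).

LOC-42: φ = -19.36100°, λ = -176.00483°
δ = d/R = 1114.2/6367 = 0.174996 rad
φ₂ = arcsin(sin φ₁ cos δ + cos φ₁ sin δ cos θ)
   = arcsin(-0.33152·0.98473 + 0.94345·0.17410·-0.78043) = -27.04229°
λ₂ = λ₁ + atan2(sin θ sin δ cos φ₁, cos δ − sin φ₁ sin φ₂) = -168.98462°

27.042°S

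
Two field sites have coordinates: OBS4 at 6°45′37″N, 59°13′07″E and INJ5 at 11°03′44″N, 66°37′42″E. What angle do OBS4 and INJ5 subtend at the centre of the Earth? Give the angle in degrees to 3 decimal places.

8.489°

OBS4: φ = +6.76028°, λ = +59.21861°
INJ5: φ = +11.06222°, λ = +66.62833°
Δφ = 4.3019°,  Δλ = 7.4097°
a = sin²(Δφ/2) + cos φ₁ cos φ₂ sin²(Δλ/2) = 0.005478
c = 2·arcsin(√a) = 0.148162 rad = 8.4891°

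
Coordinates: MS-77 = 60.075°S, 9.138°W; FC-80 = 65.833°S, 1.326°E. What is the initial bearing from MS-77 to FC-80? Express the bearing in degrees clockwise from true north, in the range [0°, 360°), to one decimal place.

Δλ = 10.4640°
y = sin Δλ · cos φ₂ = 0.074354
x = cos φ₁ sin φ₂ − sin φ₁ cos φ₂ cos Δλ = -0.106228
θ = atan2(y, x) = 145.0100° → 145.0100° (mod 360°)

145.0°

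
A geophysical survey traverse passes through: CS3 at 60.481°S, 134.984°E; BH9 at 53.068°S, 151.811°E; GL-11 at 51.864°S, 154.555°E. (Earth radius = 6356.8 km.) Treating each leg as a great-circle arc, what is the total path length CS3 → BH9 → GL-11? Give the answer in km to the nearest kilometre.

1535 km

CS3→BH9: c = 0.205467 rad, d = 1306.11 km
BH9→GL-11: c = 0.035953 rad, d = 228.54 km
Total = 1306.11 + 228.54 = 1534.66 km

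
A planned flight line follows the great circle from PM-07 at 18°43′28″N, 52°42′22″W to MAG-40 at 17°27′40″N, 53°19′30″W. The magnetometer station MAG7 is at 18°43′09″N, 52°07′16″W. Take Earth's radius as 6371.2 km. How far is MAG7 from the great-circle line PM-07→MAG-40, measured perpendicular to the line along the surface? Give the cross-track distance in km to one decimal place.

56.0 km

PM-07: φ = +18.72444°, λ = -52.70611°
MAG-40: φ = +17.46111°, λ = -53.32500°
MAG7: φ = +18.71917°, λ = -52.12111°
δ₁₃ = central angle PM-07→MAG7 = 0.009670 rad  (haversine)
θ₁₃ = bearing PM-07→MAG7 = 90.452°,  θ₁₂ = bearing PM-07→MAG-40 = 205.066°
dₓₜ = R·arcsin(sin δ₁₃ · sin(θ₁₃ − θ₁₂)) = 6371.2·arcsin(0.00967·sin(-114.615°)) = -56.013 km
|dₓₜ| = 56.013 km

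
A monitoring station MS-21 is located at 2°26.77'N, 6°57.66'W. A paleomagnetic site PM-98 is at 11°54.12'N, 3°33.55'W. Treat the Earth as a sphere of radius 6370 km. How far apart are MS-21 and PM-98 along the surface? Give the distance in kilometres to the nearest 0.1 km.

1116.1 km

MS-21: φ = +2.44617°, λ = -6.96100°
PM-98: φ = +11.90200°, λ = -3.55917°
Δφ = 9.4558°,  Δλ = 3.4018°
a = sin²(Δφ/2) + cos φ₁ cos φ₂ sin²(Δλ/2) = 0.007655
c = 2·arcsin(√a) = 0.175210 rad = 10.0388°
d = R·c = 6370 × 0.175210 = 1116.1 km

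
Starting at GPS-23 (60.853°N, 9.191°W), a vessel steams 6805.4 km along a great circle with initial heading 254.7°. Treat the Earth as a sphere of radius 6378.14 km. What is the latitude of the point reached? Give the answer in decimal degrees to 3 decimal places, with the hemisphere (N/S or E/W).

18.004°N

δ = d/R = 6805.4/6378.14 = 1.066988 rad
φ₂ = arcsin(sin φ₁ cos δ + cos φ₁ sin δ cos θ)
   = arcsin(0.87337·0.48276 + 0.48705·0.87575·-0.26387) = 18.00390°
λ₂ = λ₁ + atan2(sin θ sin δ cos φ₁, cos δ − sin φ₁ sin φ₂) = -71.83917°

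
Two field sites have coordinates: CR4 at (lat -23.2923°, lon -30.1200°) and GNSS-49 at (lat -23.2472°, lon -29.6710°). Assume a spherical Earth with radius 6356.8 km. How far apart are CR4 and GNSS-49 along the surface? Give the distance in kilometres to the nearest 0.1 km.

Δφ = 0.0451°,  Δλ = 0.4490°
a = sin²(Δφ/2) + cos φ₁ cos φ₂ sin²(Δλ/2) = 0.000013
c = 2·arcsin(√a) = 0.007242 rad = 0.4149°
d = R·c = 6356.8 × 0.007242 = 46.0 km

46.0 km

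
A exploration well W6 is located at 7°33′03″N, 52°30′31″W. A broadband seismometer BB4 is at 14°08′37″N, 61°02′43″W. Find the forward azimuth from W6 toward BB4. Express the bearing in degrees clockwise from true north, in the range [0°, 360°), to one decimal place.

W6: φ = +7.55083°, λ = -52.50861°
BB4: φ = +14.14361°, λ = -61.04528°
Δλ = -8.5367°
y = sin Δλ · cos φ₂ = -0.143942
x = cos φ₁ sin φ₂ − sin φ₁ cos φ₂ cos Δλ = 0.116224
θ = atan2(y, x) = -51.0815° → 308.9185° (mod 360°)

308.9°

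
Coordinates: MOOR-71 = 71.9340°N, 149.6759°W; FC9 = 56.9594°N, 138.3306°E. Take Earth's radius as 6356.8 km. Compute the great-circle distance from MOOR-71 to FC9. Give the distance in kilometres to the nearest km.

Δφ = -14.9746°,  Δλ = -71.9935°
a = sin²(Δφ/2) + cos φ₁ cos φ₂ sin²(Δλ/2) = 0.075388
c = 2·arcsin(√a) = 0.556281 rad = 31.8725°
d = R·c = 6356.8 × 0.556281 = 3536.2 km

3536 km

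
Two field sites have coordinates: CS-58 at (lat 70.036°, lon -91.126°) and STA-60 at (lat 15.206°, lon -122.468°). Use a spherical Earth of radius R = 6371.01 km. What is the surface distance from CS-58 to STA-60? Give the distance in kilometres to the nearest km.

6464 km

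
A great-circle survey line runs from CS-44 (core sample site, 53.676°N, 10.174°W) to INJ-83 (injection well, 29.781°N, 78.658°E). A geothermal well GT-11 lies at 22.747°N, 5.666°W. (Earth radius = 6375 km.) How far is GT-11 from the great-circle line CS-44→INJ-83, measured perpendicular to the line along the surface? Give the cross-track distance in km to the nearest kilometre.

3406 km

δ₁₃ = central angle CS-44→GT-11 = 0.543092 rad  (haversine)
θ₁₃ = bearing CS-44→GT-11 = 171.937°,  θ₁₂ = bearing CS-44→INJ-83 = 72.119°
dₓₜ = R·arcsin(sin δ₁₃ · sin(θ₁₃ − θ₁₂)) = 6375·arcsin(0.51679·sin(99.818°)) = 3406.000 km
|dₓₜ| = 3406.000 km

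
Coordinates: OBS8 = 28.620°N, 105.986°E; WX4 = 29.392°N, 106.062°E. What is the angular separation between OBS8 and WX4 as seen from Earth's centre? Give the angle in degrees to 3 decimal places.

Δφ = 0.7720°,  Δλ = 0.0760°
a = sin²(Δφ/2) + cos φ₁ cos φ₂ sin²(Δλ/2) = 0.000046
c = 2·arcsin(√a) = 0.013524 rad = 0.7749°

0.775°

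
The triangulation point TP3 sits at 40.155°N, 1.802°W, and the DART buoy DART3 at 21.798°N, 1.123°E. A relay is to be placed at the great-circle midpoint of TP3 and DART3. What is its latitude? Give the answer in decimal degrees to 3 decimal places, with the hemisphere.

30.985°N

Bx = cos φ₂ cos Δλ = 0.927289,  By = cos φ₂ sin Δλ = 0.047380
φₘ = atan2(sin φ₁ + sin φ₂, √((cos φ₁ + Bx)² + By²)) = 30.98466°
λₘ = λ₁ + atan2(By, cos φ₁ + Bx) = -0.19761°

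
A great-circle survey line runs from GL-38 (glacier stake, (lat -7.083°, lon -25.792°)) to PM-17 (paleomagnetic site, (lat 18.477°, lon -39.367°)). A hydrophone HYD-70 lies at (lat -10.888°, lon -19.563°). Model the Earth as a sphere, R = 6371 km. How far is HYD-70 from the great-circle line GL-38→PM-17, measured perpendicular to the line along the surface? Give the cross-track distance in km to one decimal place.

δ₁₃ = central angle GL-38→HYD-70 = 0.126239 rad  (haversine)
θ₁₃ = bearing GL-38→HYD-70 = 122.192°,  θ₁₂ = bearing GL-38→PM-17 = 332.530°
dₓₜ = R·arcsin(sin δ₁₃ · sin(θ₁₃ − θ₁₂)) = 6371·arcsin(0.12590·sin(-210.338°)) = 405.435 km
|dₓₜ| = 405.435 km

405.4 km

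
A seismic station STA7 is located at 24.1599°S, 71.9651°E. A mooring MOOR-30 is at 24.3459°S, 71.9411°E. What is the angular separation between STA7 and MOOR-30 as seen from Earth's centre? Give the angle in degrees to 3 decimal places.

0.187°

Δφ = -0.1860°,  Δλ = -0.0240°
a = sin²(Δφ/2) + cos φ₁ cos φ₂ sin²(Δλ/2) = 0.000003
c = 2·arcsin(√a) = 0.003269 rad = 0.1873°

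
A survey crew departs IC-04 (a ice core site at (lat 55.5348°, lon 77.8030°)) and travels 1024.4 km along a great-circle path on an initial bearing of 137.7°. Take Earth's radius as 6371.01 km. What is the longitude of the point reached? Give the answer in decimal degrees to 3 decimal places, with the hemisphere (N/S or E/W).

87.127°E

δ = d/R = 1024.4/6371.01 = 0.160791 rad
φ₂ = arcsin(sin φ₁ cos δ + cos φ₁ sin δ cos θ)
   = arcsin(0.82447·0.98710 + 0.56591·0.16010·-0.73963) = 48.31601°
λ₂ = λ₁ + atan2(sin θ sin δ cos φ₁, cos δ − sin φ₁ sin φ₂) = 87.12731°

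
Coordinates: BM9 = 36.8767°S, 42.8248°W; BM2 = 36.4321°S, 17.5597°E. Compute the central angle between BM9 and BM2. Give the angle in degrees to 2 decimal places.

47.59°

Δφ = 0.4446°,  Δλ = 60.3845°
a = sin²(Δφ/2) + cos φ₁ cos φ₂ sin²(Δλ/2) = 0.162787
c = 2·arcsin(√a) = 0.830609 rad = 47.5904°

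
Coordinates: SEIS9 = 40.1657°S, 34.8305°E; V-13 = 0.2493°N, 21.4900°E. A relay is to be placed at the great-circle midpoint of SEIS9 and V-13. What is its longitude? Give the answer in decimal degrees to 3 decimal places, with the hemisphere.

Bx = cos φ₂ cos Δλ = 0.973007,  By = cos φ₂ sin Δλ = -0.230735
φₘ = atan2(sin φ₁ + sin φ₂, √((cos φ₁ + Bx)² + By²)) = -20.08112°
λₘ = λ₁ + atan2(By, cos φ₁ + Bx) = 27.26469°

27.265°E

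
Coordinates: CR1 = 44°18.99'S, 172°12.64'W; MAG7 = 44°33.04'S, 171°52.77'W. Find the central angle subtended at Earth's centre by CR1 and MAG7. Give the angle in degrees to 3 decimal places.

0.333°

CR1: φ = -44.31650°, λ = -172.21067°
MAG7: φ = -44.55067°, λ = -171.87950°
Δφ = -0.2342°,  Δλ = 0.3312°
a = sin²(Δφ/2) + cos φ₁ cos φ₂ sin²(Δλ/2) = 0.000008
c = 2·arcsin(√a) = 0.005808 rad = 0.3328°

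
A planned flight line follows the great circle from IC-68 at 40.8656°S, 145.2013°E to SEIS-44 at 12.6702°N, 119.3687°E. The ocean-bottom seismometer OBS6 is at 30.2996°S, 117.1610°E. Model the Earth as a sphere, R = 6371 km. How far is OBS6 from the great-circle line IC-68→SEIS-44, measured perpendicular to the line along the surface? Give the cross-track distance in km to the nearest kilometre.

δ₁₃ = central angle IC-68→OBS6 = 0.436114 rad  (haversine)
θ₁₃ = bearing IC-68→OBS6 = 286.088°,  θ₁₂ = bearing IC-68→SEIS-44 = 330.137°
dₓₜ = R·arcsin(sin δ₁₃ · sin(θ₁₃ − θ₁₂)) = 6371·arcsin(0.42242·sin(-44.049°)) = -1899.159 km
|dₓₜ| = 1899.159 km

1899 km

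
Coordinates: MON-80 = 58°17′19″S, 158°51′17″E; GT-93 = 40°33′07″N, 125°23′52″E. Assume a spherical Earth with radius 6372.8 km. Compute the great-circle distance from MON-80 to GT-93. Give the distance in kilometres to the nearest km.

MON-80: φ = -58.28861°, λ = +158.85472°
GT-93: φ = +40.55194°, λ = +125.39778°
Δφ = 98.8406°,  Δλ = -33.4569°
a = sin²(Δφ/2) + cos φ₁ cos φ₂ sin²(Δλ/2) = 0.609932
c = 2·arcsin(√a) = 1.792472 rad = 102.7011°
d = R·c = 6372.8 × 1.792472 = 11423.1 km

11423 km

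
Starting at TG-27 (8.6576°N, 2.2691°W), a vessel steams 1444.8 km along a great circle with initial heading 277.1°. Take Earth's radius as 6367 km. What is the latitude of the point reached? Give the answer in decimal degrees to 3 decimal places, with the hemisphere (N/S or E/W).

10.030°N

δ = d/R = 1444.8/6367 = 0.226920 rad
φ₂ = arcsin(sin φ₁ cos δ + cos φ₁ sin δ cos θ)
   = arcsin(0.15053·0.97436 + 0.98861·0.22498·0.12360) = 10.02984°
λ₂ = λ₁ + atan2(sin θ sin δ cos φ₁, cos δ − sin φ₁ sin φ₂) = -15.37298°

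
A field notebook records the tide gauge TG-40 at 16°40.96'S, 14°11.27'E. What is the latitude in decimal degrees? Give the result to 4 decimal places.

16.6827°S

16° + 40.96′/60 = 16 + 0.68267 = 16.6827°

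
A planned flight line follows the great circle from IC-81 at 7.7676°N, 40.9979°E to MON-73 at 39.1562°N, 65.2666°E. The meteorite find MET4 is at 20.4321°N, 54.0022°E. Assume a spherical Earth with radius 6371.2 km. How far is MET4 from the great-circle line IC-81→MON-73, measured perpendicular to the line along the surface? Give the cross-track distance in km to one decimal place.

421.3 km

δ₁₃ = central angle IC-81→MET4 = 0.311556 rad  (haversine)
θ₁₃ = bearing IC-81→MET4 = 43.464°,  θ₁₂ = bearing IC-81→MON-73 = 31.016°
dₓₜ = R·arcsin(sin δ₁₃ · sin(θ₁₃ − θ₁₂)) = 6371.2·arcsin(0.30654·sin(12.448°)) = 421.292 km
|dₓₜ| = 421.292 km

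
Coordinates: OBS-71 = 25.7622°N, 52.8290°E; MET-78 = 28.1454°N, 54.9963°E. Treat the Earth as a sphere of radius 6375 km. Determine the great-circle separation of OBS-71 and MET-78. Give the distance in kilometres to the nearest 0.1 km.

Δφ = 2.3832°,  Δλ = 2.1673°
a = sin²(Δφ/2) + cos φ₁ cos φ₂ sin²(Δλ/2) = 0.000716
c = 2·arcsin(√a) = 0.053541 rad = 3.0677°
d = R·c = 6375 × 0.053541 = 341.3 km

341.3 km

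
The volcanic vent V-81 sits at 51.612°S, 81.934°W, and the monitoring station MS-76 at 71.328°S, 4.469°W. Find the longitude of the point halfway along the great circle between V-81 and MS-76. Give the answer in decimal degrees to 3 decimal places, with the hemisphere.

Bx = cos φ₂ cos Δλ = 0.069484,  By = cos φ₂ sin Δλ = 0.312519
φₘ = atan2(sin φ₁ + sin φ₂, √((cos φ₁ + Bx)² + By²)) = -66.35659°
λₘ = λ₁ + atan2(By, cos φ₁ + Bx) = -57.58159°

57.582°W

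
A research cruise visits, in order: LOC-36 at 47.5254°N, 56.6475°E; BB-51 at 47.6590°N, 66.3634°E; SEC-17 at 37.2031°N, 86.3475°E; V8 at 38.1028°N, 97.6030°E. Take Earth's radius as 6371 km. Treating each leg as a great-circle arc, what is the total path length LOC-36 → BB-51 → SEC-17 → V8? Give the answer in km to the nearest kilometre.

3724 km

LOC-36→BB-51: c = 0.114310 rad, d = 728.27 km
BB-51→SEC-17: c = 0.314043 rad, d = 2000.77 km
SEC-17→V8: c = 0.156224 rad, d = 995.30 km
Total = 728.27 + 2000.77 + 995.30 = 3724.34 km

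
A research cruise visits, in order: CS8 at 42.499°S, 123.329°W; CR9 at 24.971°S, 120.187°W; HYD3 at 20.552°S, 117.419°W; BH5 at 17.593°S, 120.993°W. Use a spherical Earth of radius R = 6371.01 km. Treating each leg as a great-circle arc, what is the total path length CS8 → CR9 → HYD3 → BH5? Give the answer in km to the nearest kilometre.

CS8→CR9: c = 0.309240 rad, d = 1970.17 km
CR9→HYD3: c = 0.089059 rad, d = 567.39 km
HYD3→BH5: c = 0.078368 rad, d = 499.28 km
Total = 1970.17 + 567.39 + 499.28 = 3036.85 km

3037 km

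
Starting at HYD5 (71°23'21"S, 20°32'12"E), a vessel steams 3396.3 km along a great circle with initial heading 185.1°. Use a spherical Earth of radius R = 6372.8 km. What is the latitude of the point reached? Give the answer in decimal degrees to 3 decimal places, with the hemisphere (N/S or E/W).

HYD5: φ = -71.38917°, λ = +20.53667°
δ = d/R = 3396.3/6372.8 = 0.532937 rad
φ₂ = arcsin(sin φ₁ cos δ + cos φ₁ sin δ cos θ)
   = arcsin(-0.94771·0.86132 + 0.31914·0.50807·-0.99604) = -77.89909°
λ₂ = λ₁ + atan2(sin θ sin δ cos φ₁, cos δ − sin φ₁ sin φ₂) = -147.02185°

77.899°S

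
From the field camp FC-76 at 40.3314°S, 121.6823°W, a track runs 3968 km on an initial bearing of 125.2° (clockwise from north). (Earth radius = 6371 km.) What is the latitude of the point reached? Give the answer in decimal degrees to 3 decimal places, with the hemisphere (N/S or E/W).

51.445°S

δ = d/R = 3968/6371 = 0.622822 rad
φ₂ = arcsin(sin φ₁ cos δ + cos φ₁ sin δ cos θ)
   = arcsin(-0.64721·0.81224 + 0.76231·0.58333·-0.57643) = -51.44526°
λ₂ = λ₁ + atan2(sin θ sin δ cos φ₁, cos δ − sin φ₁ sin φ₂) = -71.79394°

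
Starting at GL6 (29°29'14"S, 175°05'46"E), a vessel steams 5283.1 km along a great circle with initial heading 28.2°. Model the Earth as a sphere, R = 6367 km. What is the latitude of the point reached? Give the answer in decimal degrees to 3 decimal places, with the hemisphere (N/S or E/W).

GL6: φ = -29.48722°, λ = +175.09611°
δ = d/R = 5283.1/6367 = 0.829763 rad
φ₂ = arcsin(sin φ₁ cos δ + cos φ₁ sin δ cos θ)
   = arcsin(-0.49223·0.67505 + 0.87047·0.73777·0.88130) = 13.51484°
λ₂ = λ₁ + atan2(sin θ sin δ cos φ₁, cos δ − sin φ₁ sin φ₂) = -163.89191°

13.515°N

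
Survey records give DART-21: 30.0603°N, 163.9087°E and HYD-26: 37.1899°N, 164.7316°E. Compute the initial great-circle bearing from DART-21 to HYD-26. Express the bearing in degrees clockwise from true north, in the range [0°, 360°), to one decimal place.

5.3°

Δλ = 0.8229°
y = sin Δλ · cos φ₂ = 0.011441
x = cos φ₁ sin φ₂ − sin φ₁ cos φ₂ cos Δλ = 0.124155
θ = atan2(y, x) = 5.2650° → 5.2650° (mod 360°)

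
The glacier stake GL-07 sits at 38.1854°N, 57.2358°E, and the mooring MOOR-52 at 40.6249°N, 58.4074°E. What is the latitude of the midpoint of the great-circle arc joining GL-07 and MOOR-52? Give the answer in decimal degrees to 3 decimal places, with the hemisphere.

Bx = cos φ₂ cos Δλ = 0.758830,  By = cos φ₂ sin Δλ = 0.015519
φₘ = atan2(sin φ₁ + sin φ₂, √((cos φ₁ + Bx)² + By²)) = 39.40662°
λₘ = λ₁ + atan2(By, cos φ₁ + Bx) = 57.81135°

39.407°N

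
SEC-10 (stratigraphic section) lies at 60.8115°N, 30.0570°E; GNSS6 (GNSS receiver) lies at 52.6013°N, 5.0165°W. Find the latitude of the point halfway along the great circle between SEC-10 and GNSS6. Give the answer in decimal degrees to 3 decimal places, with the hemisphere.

Bx = cos φ₂ cos Δλ = 0.497071,  By = cos φ₂ sin Δλ = -0.349004
φₘ = atan2(sin φ₁ + sin φ₂, √((cos φ₁ + Bx)² + By²)) = 57.93002°
λₘ = λ₁ + atan2(By, cos φ₁ + Bx) = 10.54233°

57.930°N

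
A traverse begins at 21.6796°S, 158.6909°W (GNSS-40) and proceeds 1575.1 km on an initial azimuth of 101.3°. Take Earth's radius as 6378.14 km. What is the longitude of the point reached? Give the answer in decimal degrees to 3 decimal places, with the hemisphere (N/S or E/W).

δ = d/R = 1575.1/6378.14 = 0.246953 rad
φ₂ = arcsin(sin φ₁ cos δ + cos φ₁ sin δ cos θ)
   = arcsin(-0.36942·0.96966 + 0.92926·0.24445·-0.19595) = -23.74829°
λ₂ = λ₁ + atan2(sin θ sin δ cos φ₁, cos δ − sin φ₁ sin φ₂) = -143.50882°

143.509°W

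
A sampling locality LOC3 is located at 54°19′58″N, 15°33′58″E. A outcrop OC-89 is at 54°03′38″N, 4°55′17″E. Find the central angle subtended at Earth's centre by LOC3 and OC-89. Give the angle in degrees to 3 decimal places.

6.227°

LOC3: φ = +54.33278°, λ = +15.56611°
OC-89: φ = +54.06056°, λ = +4.92139°
Δφ = -0.2722°,  Δλ = -10.6447°
a = sin²(Δφ/2) + cos φ₁ cos φ₂ sin²(Δλ/2) = 0.002950
c = 2·arcsin(√a) = 0.108686 rad = 6.2272°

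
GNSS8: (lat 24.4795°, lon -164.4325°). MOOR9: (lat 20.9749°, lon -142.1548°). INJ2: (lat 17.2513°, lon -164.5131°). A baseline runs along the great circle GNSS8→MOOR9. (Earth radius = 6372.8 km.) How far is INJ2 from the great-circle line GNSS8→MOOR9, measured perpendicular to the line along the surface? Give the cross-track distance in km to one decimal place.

801.4 km

δ₁₃ = central angle GNSS8→INJ2 = 0.126163 rad  (haversine)
θ₁₃ = bearing GNSS8→INJ2 = 180.612°,  θ₁₂ = bearing GNSS8→MOOR9 = 95.206°
dₓₜ = R·arcsin(sin δ₁₃ · sin(θ₁₃ − θ₁₂)) = 6372.8·arcsin(0.12583·sin(85.406°)) = 801.413 km
|dₓₜ| = 801.413 km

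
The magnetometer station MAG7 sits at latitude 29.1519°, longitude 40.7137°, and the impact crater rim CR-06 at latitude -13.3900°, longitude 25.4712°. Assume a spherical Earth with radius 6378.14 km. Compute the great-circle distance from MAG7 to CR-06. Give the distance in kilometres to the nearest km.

Δφ = -42.5419°,  Δλ = -15.2425°
a = sin²(Δφ/2) + cos φ₁ cos φ₂ sin²(Δλ/2) = 0.146552
c = 2·arcsin(√a) = 0.785696 rad = 45.0171°
d = R·c = 6378.14 × 0.785696 = 5011.3 km

5011 km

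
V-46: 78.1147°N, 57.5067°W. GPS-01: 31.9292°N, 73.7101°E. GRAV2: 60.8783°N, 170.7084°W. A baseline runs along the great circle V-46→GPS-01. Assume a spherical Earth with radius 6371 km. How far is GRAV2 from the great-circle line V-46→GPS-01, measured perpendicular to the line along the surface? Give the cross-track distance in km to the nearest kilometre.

3918 km

δ₁₃ = central angle V-46→GRAV2 = 0.617425 rad  (haversine)
θ₁₃ = bearing V-46→GRAV2 = 309.409°,  θ₁₂ = bearing V-46→GPS-01 = 44.215°
dₓₜ = R·arcsin(sin δ₁₃ · sin(θ₁₃ − θ₁₂)) = 6371·arcsin(0.57894·sin(265.194°)) = -3917.722 km
|dₓₜ| = 3917.722 km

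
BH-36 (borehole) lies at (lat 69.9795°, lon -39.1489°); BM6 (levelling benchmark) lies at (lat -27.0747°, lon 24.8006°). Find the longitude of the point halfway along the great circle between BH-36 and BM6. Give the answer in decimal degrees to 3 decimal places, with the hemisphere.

8.337°E

Bx = cos φ₂ cos Δλ = 0.391037,  By = cos φ₂ sin Δλ = 0.799954
φₘ = atan2(sin φ₁ + sin φ₂, √((cos φ₁ + Bx)² + By²)) = 24.05412°
λₘ = λ₁ + atan2(By, cos φ₁ + Bx) = 8.33669°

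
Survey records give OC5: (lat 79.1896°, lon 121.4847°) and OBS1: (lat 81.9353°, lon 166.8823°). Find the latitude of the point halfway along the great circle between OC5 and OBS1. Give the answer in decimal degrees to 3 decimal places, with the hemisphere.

81.266°N

Bx = cos φ₂ cos Δλ = 0.098510,  By = cos φ₂ sin Δλ = 0.099887
φₘ = atan2(sin φ₁ + sin φ₂, √((cos φ₁ + Bx)² + By²)) = 81.26614°
λₘ = λ₁ + atan2(By, cos φ₁ + Bx) = 140.73236°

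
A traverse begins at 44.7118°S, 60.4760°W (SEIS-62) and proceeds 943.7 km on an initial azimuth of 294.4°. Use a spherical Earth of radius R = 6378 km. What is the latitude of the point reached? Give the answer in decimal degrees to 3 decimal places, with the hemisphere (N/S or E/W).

40.736°S

δ = d/R = 943.7/6378 = 0.147962 rad
φ₂ = arcsin(sin φ₁ cos δ + cos φ₁ sin δ cos θ)
   = arcsin(-0.70354·0.98907 + 0.71065·0.14742·0.41310) = -40.73599°
λ₂ = λ₁ + atan2(sin θ sin δ cos φ₁, cos δ − sin φ₁ sin φ₂) = -70.68167°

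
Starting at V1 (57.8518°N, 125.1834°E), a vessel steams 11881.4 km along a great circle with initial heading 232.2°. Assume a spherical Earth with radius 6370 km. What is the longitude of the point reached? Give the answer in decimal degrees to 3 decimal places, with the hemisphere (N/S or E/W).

δ = d/R = 11881.4/6370 = 1.865212 rad
φ₂ = arcsin(sin φ₁ cos δ + cos φ₁ sin δ cos θ)
   = arcsin(0.84667·-0.29018 + 0.53211·0.95697·-0.61291) = -33.90311°
λ₂ = λ₁ + atan2(sin θ sin δ cos φ₁, cos δ − sin φ₁ sin φ₂) = 59.53236°

59.532°E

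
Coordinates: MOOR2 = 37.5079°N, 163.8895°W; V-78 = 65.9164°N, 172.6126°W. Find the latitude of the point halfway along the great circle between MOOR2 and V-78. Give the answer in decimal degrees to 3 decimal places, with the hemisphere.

Bx = cos φ₂ cos Δλ = 0.403349,  By = cos φ₂ sin Δλ = -0.061887
φₘ = atan2(sin φ₁ + sin φ₂, √((cos φ₁ + Bx)² + By²)) = 51.78461°
λₘ = λ₁ + atan2(By, cos φ₁ + Bx) = -166.85012°

51.785°N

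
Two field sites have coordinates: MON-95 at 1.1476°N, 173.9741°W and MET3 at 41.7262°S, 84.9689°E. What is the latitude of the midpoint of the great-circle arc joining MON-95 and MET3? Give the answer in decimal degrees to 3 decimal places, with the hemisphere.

Bx = cos φ₂ cos Δλ = -0.143136,  By = cos φ₂ sin Δλ = -0.732480
φₘ = atan2(sin φ₁ + sin φ₂, √((cos φ₁ + Bx)² + By²)) = -29.80138°
λₘ = λ₁ + atan2(By, cos φ₁ + Bx) = 145.49421°

29.801°S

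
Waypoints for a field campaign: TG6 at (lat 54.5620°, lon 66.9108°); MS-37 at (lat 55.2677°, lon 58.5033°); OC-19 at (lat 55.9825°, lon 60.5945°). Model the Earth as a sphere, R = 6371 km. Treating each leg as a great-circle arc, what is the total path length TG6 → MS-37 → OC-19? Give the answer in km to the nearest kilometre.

696 km

TG6→MS-37: c = 0.085185 rad, d = 542.71 km
MS-37→OC-19: c = 0.024088 rad, d = 153.46 km
Total = 542.71 + 153.46 = 696.18 km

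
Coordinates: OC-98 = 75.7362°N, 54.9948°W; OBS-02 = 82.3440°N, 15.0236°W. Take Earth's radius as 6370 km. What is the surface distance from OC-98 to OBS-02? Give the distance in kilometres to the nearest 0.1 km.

1079.0 km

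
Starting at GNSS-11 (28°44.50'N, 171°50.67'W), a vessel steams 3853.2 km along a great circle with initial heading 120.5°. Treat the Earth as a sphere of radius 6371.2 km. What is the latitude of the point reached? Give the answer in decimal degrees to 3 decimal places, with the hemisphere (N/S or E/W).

GNSS-11: φ = +28.74167°, λ = -171.84450°
δ = d/R = 3853.2/6371.2 = 0.604784 rad
φ₂ = arcsin(sin φ₁ cos δ + cos φ₁ sin δ cos θ)
   = arcsin(0.48086·0.82262 + 0.87680·0.56858·-0.50754) = 8.19507°
λ₂ = λ₁ + atan2(sin θ sin δ cos φ₁, cos δ − sin φ₁ sin φ₂) = -142.17717°

8.195°N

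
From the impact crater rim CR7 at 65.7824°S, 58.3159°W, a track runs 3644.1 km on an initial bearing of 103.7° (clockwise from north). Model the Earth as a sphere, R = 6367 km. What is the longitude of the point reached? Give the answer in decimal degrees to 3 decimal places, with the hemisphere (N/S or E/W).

δ = d/R = 3644.1/6367 = 0.572342 rad
φ₂ = arcsin(sin φ₁ cos δ + cos φ₁ sin δ cos θ)
   = arcsin(-0.91199·0.84063 + 0.41020·0.54160·-0.23684) = -55.01196°
λ₂ = λ₁ + atan2(sin θ sin δ cos φ₁, cos δ − sin φ₁ sin φ₂) = 8.27092°

8.271°E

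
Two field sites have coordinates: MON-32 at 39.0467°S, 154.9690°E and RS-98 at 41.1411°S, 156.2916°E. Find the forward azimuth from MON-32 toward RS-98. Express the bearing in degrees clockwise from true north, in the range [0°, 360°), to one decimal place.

Δλ = 1.3226°
y = sin Δλ · cos φ₂ = 0.017383
x = cos φ₁ sin φ₂ − sin φ₁ cos φ₂ cos Δλ = -0.036672
θ = atan2(y, x) = 154.6392° → 154.6392° (mod 360°)

154.6°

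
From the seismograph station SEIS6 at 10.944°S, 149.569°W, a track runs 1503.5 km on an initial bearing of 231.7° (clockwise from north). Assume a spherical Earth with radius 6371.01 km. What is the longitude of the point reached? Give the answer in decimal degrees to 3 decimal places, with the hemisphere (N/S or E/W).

δ = d/R = 1503.5/6371.01 = 0.235991 rad
φ₂ = arcsin(sin φ₁ cos δ + cos φ₁ sin δ cos θ)
   = arcsin(-0.18985·0.97228 + 0.98181·0.23381·-0.61978) = -19.07832°
λ₂ = λ₁ + atan2(sin θ sin δ cos φ₁, cos δ − sin φ₁ sin φ₂) = -160.76407°

160.764°W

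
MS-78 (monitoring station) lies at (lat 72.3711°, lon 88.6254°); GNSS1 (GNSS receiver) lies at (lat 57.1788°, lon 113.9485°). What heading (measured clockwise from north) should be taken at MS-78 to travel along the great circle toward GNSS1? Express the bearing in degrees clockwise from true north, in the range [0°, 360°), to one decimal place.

132.5°

Δλ = 25.3231°
y = sin Δλ · cos φ₂ = 0.231834
x = cos φ₁ sin φ₂ − sin φ₁ cos φ₂ cos Δλ = -0.212423
θ = atan2(y, x) = 132.4982° → 132.4982° (mod 360°)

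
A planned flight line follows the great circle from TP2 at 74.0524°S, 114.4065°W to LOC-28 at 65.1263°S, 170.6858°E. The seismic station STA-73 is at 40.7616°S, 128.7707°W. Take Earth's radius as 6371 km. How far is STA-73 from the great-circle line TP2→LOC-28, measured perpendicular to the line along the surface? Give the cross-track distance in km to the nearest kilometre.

δ₁₃ = central angle TP2→STA-73 = 0.592782 rad  (haversine)
θ₁₃ = bearing TP2→STA-73 = 340.346°,  θ₁₂ = bearing TP2→LOC-28 = 250.480°
dₓₜ = R·arcsin(sin δ₁₃ · sin(θ₁₃ − θ₁₂)) = 6371·arcsin(0.55867·sin(89.865°)) = 3776.603 km
|dₓₜ| = 3776.603 km

3777 km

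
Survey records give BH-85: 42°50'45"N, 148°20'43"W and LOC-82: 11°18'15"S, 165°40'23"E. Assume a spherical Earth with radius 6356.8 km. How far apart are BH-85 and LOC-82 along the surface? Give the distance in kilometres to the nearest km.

BH-85: φ = +42.84583°, λ = -148.34528°
LOC-82: φ = -11.30417°, λ = +165.67306°
Δφ = -54.1500°,  Δλ = -45.9817°
a = sin²(Δφ/2) + cos φ₁ cos φ₂ sin²(Δλ/2) = 0.316849
c = 2·arcsin(√a) = 1.195765 rad = 68.5123°
d = R·c = 6356.8 × 1.195765 = 7601.2 km

7601 km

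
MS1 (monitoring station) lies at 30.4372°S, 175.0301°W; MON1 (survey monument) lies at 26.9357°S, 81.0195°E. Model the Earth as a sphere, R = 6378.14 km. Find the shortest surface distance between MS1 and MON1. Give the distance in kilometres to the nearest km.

Δφ = 3.5015°,  Δλ = -103.9504°
a = sin²(Δφ/2) + cos φ₁ cos φ₂ sin²(Δλ/2) = 0.477913
c = 2·arcsin(√a) = 1.526608 rad = 87.4682°
d = R·c = 6378.14 × 1.526608 = 9736.9 km

9737 km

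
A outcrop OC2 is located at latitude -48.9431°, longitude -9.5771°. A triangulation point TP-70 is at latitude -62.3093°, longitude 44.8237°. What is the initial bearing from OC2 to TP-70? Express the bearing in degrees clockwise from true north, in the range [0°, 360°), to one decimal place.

135.0°

Δλ = 54.4008°
y = sin Δλ · cos φ₂ = 0.377850
x = cos φ₁ sin φ₂ − sin φ₁ cos φ₂ cos Δλ = -0.377606
θ = atan2(y, x) = 134.9815° → 134.9815° (mod 360°)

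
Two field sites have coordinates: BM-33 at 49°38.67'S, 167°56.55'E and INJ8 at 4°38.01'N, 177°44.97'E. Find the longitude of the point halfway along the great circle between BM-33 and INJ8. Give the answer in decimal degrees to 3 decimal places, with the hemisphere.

BM-33: φ = -49.64450°, λ = +167.94250°
INJ8: φ = +4.63350°, λ = +177.74950°
Bx = cos φ₂ cos Δλ = 0.982167,  By = cos φ₂ sin Δλ = 0.169773
φₘ = atan2(sin φ₁ + sin φ₂, √((cos φ₁ + Bx)² + By²)) = -22.57651°
λₘ = λ₁ + atan2(By, cos φ₁ + Bx) = 173.88983°

173.890°E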